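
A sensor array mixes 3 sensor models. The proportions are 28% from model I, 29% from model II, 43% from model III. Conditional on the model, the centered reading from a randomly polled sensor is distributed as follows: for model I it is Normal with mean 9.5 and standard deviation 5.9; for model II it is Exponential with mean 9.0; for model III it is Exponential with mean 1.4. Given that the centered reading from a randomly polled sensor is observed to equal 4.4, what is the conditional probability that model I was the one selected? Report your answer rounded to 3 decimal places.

Likelihoods f(4.4 | ·): I: 0.0465378; II: 0.0681453; III: 0.0308281.
Posterior ∝ prior × likelihood. Numerator for I: 0.28·0.0465378 = 0.0130306.
Normalizing constant: 0.28·0.0465378 + 0.29·0.0681453 + 0.43·0.0308281 = 0.0460488.
P(I | observation) = 0.0130306 / 0.0460488 = 0.282973.

0.283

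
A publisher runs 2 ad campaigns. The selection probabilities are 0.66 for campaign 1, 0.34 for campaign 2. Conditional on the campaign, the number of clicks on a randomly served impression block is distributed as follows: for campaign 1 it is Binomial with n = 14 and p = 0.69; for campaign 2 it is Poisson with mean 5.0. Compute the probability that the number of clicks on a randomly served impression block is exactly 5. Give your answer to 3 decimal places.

Conditional on each campaign, P(X = 5): 1: 0.00827875; 2: 0.175467.
By total probability, P(X = 5) = 0.66·0.00827875 + 0.34·0.175467 = 0.0651229.

0.065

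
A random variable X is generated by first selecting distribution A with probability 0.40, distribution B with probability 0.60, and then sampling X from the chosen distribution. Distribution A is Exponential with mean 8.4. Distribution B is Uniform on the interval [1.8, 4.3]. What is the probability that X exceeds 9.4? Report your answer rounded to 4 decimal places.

Conditional on each component, P(X > 9.4): A: 0.326591; B: 0.
By total probability, P(X > 9.4) = 0.4·0.326591 + 0.6·0 = 0.130636.

0.1306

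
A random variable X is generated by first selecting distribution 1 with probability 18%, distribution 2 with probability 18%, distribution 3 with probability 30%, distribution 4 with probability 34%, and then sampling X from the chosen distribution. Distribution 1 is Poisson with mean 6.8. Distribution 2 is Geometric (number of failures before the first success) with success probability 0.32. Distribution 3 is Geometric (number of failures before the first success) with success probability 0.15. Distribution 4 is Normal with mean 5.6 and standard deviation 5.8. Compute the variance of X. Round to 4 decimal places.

Per component, 1: μ=6.8, E[X²]=53.04; 2: μ=2.125, E[X²]=11.1562; 3: μ=5.66667, E[X²]=69.8889; 4: μ=5.6, E[X²]=65.
E[X] = 0.18·6.8 + 0.18·2.125 + 0.3·5.66667 + 0.34·5.6 = 5.2105.
E[X²] = 0.18·53.04 + 0.18·11.1562 + 0.3·69.8889 + 0.34·65 = 54.622.
Var(X) = E[X²] − (E[X])² = 54.622 − 27.1493 = 27.4727.

27.4727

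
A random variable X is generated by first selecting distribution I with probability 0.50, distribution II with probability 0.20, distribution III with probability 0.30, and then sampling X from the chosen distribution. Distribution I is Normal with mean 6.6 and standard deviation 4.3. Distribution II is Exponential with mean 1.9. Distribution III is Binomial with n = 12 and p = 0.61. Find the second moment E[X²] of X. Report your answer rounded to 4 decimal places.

For each component E[X²] = Var + (mean)², giving I: 62.05; II: 7.22; III: 56.4372.
Overall E[X²] = 0.5·62.05 + 0.2·7.22 + 0.3·56.4372 = 49.4002.

49.4002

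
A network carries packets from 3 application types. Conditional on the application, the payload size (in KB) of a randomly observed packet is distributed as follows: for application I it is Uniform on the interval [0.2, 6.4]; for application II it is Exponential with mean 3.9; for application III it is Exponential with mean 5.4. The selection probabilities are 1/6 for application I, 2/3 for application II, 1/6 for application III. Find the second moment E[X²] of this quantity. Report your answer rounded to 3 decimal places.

32.349

For each component E[X²] = Var + (mean)², giving I: 14.0933; II: 30.42; III: 58.32.
Overall E[X²] = 0.166667·14.0933 + 0.666667·30.42 + 0.166667·58.32 = 32.3489.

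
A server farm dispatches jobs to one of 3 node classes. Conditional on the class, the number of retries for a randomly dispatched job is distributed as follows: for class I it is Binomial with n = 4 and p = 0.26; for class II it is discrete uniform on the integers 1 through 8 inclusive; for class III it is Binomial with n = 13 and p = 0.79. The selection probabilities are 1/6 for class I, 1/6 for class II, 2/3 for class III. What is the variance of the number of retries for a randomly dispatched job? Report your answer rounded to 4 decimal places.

Per component, I: μ=1.04, E[X²]=1.8512; II: μ=4.5, E[X²]=25.5; III: μ=10.27, E[X²]=107.63.
E[X] = 0.166667·1.04 + 0.166667·4.5 + 0.666667·10.27 = 7.77.
E[X²] = 0.166667·1.8512 + 0.166667·25.5 + 0.666667·107.63 = 76.3116.
Var(X) = E[X²] − (E[X])² = 76.3116 − 60.3729 = 15.9387.

15.9387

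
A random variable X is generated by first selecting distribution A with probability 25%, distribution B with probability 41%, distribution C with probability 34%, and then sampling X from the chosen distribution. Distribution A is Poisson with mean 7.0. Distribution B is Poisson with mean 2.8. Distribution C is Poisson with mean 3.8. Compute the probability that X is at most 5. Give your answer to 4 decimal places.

Conditional on each component, P(X ≤ 5): A: 0.300708; B: 0.93489; C: 0.815556.
By total probability, P(X ≤ 5) = 0.25·0.300708 + 0.41·0.93489 + 0.34·0.815556 = 0.735771.

0.7358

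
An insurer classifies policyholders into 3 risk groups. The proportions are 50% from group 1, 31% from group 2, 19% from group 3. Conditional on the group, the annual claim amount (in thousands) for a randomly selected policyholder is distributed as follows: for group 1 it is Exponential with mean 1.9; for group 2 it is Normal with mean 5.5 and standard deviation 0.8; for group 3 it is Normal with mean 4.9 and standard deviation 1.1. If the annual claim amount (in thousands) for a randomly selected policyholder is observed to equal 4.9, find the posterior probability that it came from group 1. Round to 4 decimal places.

0.0971

Likelihoods f(4.9 | ·): 1: 0.0399231; 2: 0.376422; 3: 0.362675.
Posterior ∝ prior × likelihood. Numerator for 1: 0.5·0.0399231 = 0.0199615.
Normalizing constant: 0.5·0.0399231 + 0.31·0.376422 + 0.19·0.362675 = 0.20556.
P(1 | observation) = 0.0199615 / 0.20556 = 0.0971078.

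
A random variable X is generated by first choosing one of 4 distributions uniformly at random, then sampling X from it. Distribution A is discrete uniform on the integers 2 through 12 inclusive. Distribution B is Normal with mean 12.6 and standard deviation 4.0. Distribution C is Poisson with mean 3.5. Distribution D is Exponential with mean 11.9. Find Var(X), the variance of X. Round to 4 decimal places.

56.6200

Per component, A: μ=7, E[X²]=59; B: μ=12.6, E[X²]=174.76; C: μ=3.5, E[X²]=15.75; D: μ=11.9, E[X²]=283.22.
E[X] = 0.25·7 + 0.25·12.6 + 0.25·3.5 + 0.25·11.9 = 8.75.
E[X²] = 0.25·59 + 0.25·174.76 + 0.25·15.75 + 0.25·283.22 = 133.183.
Var(X) = E[X²] − (E[X])² = 133.183 − 76.5625 = 56.62.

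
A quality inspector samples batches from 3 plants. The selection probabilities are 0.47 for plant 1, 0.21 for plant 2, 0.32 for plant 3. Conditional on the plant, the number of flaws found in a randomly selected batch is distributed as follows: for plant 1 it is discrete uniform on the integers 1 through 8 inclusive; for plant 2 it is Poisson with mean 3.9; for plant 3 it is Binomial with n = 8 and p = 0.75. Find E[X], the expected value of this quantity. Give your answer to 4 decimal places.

Component means — 1: 4.5; 2: 3.9; 3: 6.
E[X] = 0.47·4.5 + 0.21·3.9 + 0.32·6 = 4.854.

4.8540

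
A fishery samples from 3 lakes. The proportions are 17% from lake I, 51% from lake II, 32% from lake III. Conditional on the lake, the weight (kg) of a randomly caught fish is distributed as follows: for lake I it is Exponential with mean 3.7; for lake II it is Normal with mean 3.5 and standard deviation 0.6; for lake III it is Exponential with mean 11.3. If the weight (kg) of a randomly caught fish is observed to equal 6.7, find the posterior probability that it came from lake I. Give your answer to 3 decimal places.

Likelihoods f(6.7 | ·): I: 0.044195; II: 4.42717e-07; III: 0.0489125.
Posterior ∝ prior × likelihood. Numerator for I: 0.17·0.044195 = 0.00751315.
Normalizing constant: 0.17·0.044195 + 0.51·4.42717e-07 + 0.32·0.0489125 = 0.0231654.
P(I | observation) = 0.00751315 / 0.0231654 = 0.324327.

0.324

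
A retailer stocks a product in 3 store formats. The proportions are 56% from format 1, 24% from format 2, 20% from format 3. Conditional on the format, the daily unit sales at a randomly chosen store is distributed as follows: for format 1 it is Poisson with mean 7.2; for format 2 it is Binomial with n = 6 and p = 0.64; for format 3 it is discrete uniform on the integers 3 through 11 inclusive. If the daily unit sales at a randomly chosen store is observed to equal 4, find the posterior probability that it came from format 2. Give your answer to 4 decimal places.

Likelihoods P(X=4 | ·): 1: 0.0835985; 2: 0.326149; 3: 0.111111.
Posterior ∝ prior × likelihood. Numerator for 2: 0.24·0.326149 = 0.0782758.
Normalizing constant: 0.56·0.0835985 + 0.24·0.326149 + 0.2·0.111111 = 0.147313.
P(2 | observation) = 0.0782758 / 0.147313 = 0.531356.

0.5314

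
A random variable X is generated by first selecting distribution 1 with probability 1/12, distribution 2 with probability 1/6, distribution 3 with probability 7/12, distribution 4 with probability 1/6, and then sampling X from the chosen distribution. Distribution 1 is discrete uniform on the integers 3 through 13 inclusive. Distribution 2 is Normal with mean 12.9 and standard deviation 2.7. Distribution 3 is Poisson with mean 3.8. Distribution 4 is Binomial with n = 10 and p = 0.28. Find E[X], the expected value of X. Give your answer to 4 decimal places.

Component means — 1: 8; 2: 12.9; 3: 3.8; 4: 2.8.
E[X] = 0.0833333·8 + 0.166667·12.9 + 0.583333·3.8 + 0.166667·2.8 = 5.5.

5.5000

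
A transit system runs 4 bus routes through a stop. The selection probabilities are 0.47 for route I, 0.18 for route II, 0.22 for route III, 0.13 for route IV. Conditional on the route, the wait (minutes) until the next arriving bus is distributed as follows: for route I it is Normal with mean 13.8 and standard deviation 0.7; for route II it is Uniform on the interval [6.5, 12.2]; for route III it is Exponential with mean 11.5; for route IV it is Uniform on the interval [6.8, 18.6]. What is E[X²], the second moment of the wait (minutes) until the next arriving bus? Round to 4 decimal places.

For each component E[X²] = Var + (mean)², giving I: 190.93; II: 90.13; III: 264.5; IV: 172.893.
Overall E[X²] = 0.47·190.93 + 0.18·90.13 + 0.22·264.5 + 0.13·172.893 = 186.627.

186.6266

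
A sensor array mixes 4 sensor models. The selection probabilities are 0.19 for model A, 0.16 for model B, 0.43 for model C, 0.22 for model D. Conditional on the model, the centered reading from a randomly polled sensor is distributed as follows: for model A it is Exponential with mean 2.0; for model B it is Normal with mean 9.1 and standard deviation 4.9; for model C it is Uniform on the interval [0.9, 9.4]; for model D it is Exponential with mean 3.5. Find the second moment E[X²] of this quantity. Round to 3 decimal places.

37.995

For each component E[X²] = Var + (mean)², giving A: 8; B: 106.82; C: 32.5433; D: 24.5.
Overall E[X²] = 0.19·8 + 0.16·106.82 + 0.43·32.5433 + 0.22·24.5 = 37.9948.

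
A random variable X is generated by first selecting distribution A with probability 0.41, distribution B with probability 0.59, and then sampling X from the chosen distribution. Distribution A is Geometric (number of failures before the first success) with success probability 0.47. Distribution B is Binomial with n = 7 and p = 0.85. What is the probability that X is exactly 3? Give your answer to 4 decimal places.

Conditional on each component, P(X = 3): A: 0.0699722; B: 0.0108815.
By total probability, P(X = 3) = 0.41·0.0699722 + 0.59·0.0108815 = 0.0351087.

0.0351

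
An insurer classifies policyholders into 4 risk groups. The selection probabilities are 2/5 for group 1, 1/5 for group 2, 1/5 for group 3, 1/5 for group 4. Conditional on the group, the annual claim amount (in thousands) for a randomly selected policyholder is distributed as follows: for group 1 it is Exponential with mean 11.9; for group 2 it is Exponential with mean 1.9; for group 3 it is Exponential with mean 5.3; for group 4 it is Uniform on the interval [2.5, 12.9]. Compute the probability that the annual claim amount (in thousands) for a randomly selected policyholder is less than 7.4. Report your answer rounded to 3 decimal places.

Conditional on each group, P(X < 7.4): 1: 0.463049; 2: 0.979651; 3: 0.752471; 4: 0.471154.
By total probability, P(X < 7.4) = 0.4·0.463049 + 0.2·0.979651 + 0.2·0.752471 + 0.2·0.471154 = 0.625875.

0.626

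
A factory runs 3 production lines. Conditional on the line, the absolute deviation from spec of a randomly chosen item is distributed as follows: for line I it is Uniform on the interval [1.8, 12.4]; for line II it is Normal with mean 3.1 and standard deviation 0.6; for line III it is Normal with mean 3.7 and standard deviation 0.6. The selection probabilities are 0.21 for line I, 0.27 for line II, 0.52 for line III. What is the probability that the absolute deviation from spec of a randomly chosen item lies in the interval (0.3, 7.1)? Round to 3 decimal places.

Conditional on each line, P(0.3 < X < 7.1): I: 0.5; II: 0.999998; III: 1.
By total probability, P(0.3 < X < 7.1) = 0.21·0.5 + 0.27·0.999998 + 0.52·1 = 0.895.

0.895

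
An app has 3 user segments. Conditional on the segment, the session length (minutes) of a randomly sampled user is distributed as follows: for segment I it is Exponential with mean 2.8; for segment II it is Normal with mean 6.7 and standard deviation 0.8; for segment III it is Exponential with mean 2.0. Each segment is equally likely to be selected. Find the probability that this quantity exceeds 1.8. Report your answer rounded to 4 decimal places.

Conditional on each segment, P(X > 1.8): I: 0.525788; II: 1; III: 0.40657.
By total probability, P(X > 1.8) = 0.333333·0.525788 + 0.333333·1 + 0.333333·0.40657 = 0.644119.

0.6441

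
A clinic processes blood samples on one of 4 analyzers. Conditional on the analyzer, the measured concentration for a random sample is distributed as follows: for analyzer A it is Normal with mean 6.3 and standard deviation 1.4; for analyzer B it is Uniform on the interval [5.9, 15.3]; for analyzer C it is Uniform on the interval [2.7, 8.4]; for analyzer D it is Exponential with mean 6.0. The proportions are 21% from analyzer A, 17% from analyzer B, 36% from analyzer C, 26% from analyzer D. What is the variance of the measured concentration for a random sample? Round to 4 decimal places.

15.2206

Per component, A: μ=6.3, E[X²]=41.65; B: μ=10.6, E[X²]=119.723; C: μ=5.55, E[X²]=33.51; D: μ=6, E[X²]=72.
E[X] = 0.21·6.3 + 0.17·10.6 + 0.36·5.55 + 0.26·6 = 6.683.
E[X²] = 0.21·41.65 + 0.17·119.723 + 0.36·33.51 + 0.26·72 = 59.8831.
Var(X) = E[X²] − (E[X])² = 59.8831 − 44.6625 = 15.2206.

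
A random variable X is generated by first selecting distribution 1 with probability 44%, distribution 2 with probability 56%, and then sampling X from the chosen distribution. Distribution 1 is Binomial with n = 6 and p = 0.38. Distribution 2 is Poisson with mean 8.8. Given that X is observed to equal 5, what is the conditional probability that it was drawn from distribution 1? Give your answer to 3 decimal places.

0.259

Likelihoods P(X=5 | ·): 1: 0.0294755; 2: 0.0662889.
Posterior ∝ prior × likelihood. Numerator for 1: 0.44·0.0294755 = 0.0129692.
Normalizing constant: 0.44·0.0294755 + 0.56·0.0662889 = 0.050091.
P(1 | observation) = 0.0129692 / 0.050091 = 0.258913.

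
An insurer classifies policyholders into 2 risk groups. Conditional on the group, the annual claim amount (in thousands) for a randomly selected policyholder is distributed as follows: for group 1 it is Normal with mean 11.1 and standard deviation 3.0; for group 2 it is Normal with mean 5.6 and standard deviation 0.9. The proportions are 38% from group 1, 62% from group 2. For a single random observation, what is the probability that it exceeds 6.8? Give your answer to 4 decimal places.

0.4077

Conditional on each group, P(X > 6.8): 1: 0.924119; 2: 0.0912112.
By total probability, P(X > 6.8) = 0.38·0.924119 + 0.62·0.0912112 = 0.407716.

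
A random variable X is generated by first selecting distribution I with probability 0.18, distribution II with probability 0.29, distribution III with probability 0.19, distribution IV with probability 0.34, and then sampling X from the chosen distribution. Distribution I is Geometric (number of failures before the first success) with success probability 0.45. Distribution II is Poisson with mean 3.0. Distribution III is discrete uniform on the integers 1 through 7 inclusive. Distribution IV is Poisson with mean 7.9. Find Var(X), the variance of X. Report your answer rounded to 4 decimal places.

11.3679

Per component, I: μ=1.22222, E[X²]=4.20988; II: μ=3, E[X²]=12; III: μ=4, E[X²]=20; IV: μ=7.9, E[X²]=70.31.
E[X] = 0.18·1.22222 + 0.29·3 + 0.19·4 + 0.34·7.9 = 4.536.
E[X²] = 0.18·4.20988 + 0.29·12 + 0.19·20 + 0.34·70.31 = 31.9432.
Var(X) = E[X²] − (E[X])² = 31.9432 − 20.5753 = 11.3679.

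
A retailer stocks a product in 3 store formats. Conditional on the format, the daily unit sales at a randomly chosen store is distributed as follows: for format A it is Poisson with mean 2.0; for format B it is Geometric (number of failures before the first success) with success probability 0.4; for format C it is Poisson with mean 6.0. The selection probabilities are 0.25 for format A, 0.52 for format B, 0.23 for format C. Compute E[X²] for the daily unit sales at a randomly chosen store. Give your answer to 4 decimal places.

For each component E[X²] = Var + (mean)², giving A: 6; B: 6; C: 42.
Overall E[X²] = 0.25·6 + 0.52·6 + 0.23·42 = 14.28.

14.2800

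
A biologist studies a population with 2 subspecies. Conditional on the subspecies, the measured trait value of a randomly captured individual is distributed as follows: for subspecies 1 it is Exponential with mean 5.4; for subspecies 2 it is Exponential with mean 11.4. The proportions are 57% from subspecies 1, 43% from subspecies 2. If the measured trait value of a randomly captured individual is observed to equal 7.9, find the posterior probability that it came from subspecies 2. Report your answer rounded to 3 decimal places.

Likelihoods f(7.9 | ·): 1: 0.0428795; 2: 0.0438669.
Posterior ∝ prior × likelihood. Numerator for 2: 0.43·0.0438669 = 0.0188628.
Normalizing constant: 0.57·0.0428795 + 0.43·0.0438669 = 0.0433041.
P(2 | observation) = 0.0188628 / 0.0433041 = 0.435589.

0.436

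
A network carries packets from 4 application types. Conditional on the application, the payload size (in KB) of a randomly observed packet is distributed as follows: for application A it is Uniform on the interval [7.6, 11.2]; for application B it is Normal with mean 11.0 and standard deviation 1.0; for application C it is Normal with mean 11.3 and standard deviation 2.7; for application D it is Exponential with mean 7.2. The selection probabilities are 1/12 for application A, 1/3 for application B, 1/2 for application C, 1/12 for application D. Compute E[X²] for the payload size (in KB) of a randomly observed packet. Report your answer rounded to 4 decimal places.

For each component E[X²] = Var + (mean)², giving A: 89.44; B: 122; C: 134.98; D: 103.68.
Overall E[X²] = 0.0833333·89.44 + 0.333333·122 + 0.5·134.98 + 0.0833333·103.68 = 124.25.

124.2500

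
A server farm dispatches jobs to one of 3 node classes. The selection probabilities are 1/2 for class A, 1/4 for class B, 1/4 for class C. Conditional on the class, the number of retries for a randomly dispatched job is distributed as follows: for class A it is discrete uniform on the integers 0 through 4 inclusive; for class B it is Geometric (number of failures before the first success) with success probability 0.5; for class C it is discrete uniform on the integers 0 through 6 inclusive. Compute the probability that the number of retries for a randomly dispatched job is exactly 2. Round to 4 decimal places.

Conditional on each class, P(X = 2): A: 0.2; B: 0.125; C: 0.142857.
By total probability, P(X = 2) = 0.5·0.2 + 0.25·0.125 + 0.25·0.142857 = 0.166964.

0.1670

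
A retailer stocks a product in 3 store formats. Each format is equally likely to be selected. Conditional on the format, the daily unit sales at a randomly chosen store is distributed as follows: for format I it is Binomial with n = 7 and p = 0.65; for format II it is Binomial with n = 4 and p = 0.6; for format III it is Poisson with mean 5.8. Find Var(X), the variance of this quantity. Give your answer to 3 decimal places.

Per component, I: μ=4.55, E[X²]=22.295; II: μ=2.4, E[X²]=6.72; III: μ=5.8, E[X²]=39.44.
E[X] = 0.333333·4.55 + 0.333333·2.4 + 0.333333·5.8 = 4.25.
E[X²] = 0.333333·22.295 + 0.333333·6.72 + 0.333333·39.44 = 22.8183.
Var(X) = E[X²] − (E[X])² = 22.8183 − 18.0625 = 4.75583.

4.756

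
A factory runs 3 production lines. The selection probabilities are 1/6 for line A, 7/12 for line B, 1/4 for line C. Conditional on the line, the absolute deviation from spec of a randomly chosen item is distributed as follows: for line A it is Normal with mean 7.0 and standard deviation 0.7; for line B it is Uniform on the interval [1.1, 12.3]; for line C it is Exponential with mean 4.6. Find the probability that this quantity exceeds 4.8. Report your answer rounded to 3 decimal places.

0.645

Conditional on each line, P(X > 4.8): A: 0.999163; B: 0.669643; C: 0.352227.
By total probability, P(X > 4.8) = 0.166667·0.999163 + 0.583333·0.669643 + 0.25·0.352227 = 0.645209.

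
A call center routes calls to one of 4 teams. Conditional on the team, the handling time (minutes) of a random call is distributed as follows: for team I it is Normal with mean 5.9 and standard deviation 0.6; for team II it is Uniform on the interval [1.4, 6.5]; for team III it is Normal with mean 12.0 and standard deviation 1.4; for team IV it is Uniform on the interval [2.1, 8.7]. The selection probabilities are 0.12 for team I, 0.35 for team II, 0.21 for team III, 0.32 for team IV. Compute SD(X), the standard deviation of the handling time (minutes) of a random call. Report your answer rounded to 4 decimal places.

Per component, I: μ=5.9, E[X²]=35.17; II: μ=3.95, E[X²]=17.77; III: μ=12, E[X²]=145.96; IV: μ=5.4, E[X²]=32.79.
E[X] = 0.12·5.9 + 0.35·3.95 + 0.21·12 + 0.32·5.4 = 6.3385.
E[X²] = 0.12·35.17 + 0.35·17.77 + 0.21·145.96 + 0.32·32.79 = 51.5843.
Var(X) = E[X²] − (E[X])² = 51.5843 − 40.1766 = 11.4077.
SD(X) = √11.4077 = 3.37753.

3.3775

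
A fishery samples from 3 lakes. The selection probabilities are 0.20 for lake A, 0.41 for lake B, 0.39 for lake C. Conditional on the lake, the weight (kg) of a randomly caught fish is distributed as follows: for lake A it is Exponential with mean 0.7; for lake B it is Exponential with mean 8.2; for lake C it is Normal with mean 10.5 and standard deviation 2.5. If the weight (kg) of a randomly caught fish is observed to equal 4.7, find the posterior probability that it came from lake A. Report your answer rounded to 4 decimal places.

Likelihoods f(4.7 | ·): A: 0.0017335; B: 0.0687482; C: 0.0108192.
Posterior ∝ prior × likelihood. Numerator for A: 0.2·0.0017335 = 0.000346701.
Normalizing constant: 0.2·0.0017335 + 0.41·0.0687482 + 0.39·0.0108192 = 0.032753.
P(A | observation) = 0.000346701 / 0.032753 = 0.0105853.

0.0106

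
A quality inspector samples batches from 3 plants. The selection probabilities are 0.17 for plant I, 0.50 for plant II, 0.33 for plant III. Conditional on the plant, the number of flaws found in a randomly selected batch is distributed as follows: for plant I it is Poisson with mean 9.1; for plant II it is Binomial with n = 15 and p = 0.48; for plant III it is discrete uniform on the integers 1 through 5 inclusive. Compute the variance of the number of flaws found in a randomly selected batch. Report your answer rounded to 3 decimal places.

9.384

Per component, I: μ=9.1, E[X²]=91.91; II: μ=7.2, E[X²]=55.584; III: μ=3, E[X²]=11.
E[X] = 0.17·9.1 + 0.5·7.2 + 0.33·3 = 6.137.
E[X²] = 0.17·91.91 + 0.5·55.584 + 0.33·11 = 47.0467.
Var(X) = E[X²] − (E[X])² = 47.0467 − 37.6628 = 9.38393.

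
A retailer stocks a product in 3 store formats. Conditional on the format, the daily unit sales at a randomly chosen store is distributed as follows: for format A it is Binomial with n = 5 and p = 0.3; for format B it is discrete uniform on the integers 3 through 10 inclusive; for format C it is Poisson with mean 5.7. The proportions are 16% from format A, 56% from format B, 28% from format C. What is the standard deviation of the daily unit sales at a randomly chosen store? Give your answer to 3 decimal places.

Per component, A: μ=1.5, E[X²]=3.3; B: μ=6.5, E[X²]=47.5; C: μ=5.7, E[X²]=38.19.
E[X] = 0.16·1.5 + 0.56·6.5 + 0.28·5.7 = 5.476.
E[X²] = 0.16·3.3 + 0.56·47.5 + 0.28·38.19 = 37.8212.
Var(X) = E[X²] − (E[X])² = 37.8212 − 29.9866 = 7.83462.
SD(X) = √7.83462 = 2.79904.

2.799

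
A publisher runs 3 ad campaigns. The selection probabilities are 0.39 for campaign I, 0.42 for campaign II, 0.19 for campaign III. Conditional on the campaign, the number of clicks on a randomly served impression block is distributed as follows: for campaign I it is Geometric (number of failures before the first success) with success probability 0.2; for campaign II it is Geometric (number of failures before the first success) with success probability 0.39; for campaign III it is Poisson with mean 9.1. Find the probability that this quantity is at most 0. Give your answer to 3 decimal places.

0.242

Conditional on each campaign, P(X ≤ 0): I: 0.2; II: 0.39; III: 0.000111666.
By total probability, P(X ≤ 0) = 0.39·0.2 + 0.42·0.39 + 0.19·0.000111666 = 0.241821.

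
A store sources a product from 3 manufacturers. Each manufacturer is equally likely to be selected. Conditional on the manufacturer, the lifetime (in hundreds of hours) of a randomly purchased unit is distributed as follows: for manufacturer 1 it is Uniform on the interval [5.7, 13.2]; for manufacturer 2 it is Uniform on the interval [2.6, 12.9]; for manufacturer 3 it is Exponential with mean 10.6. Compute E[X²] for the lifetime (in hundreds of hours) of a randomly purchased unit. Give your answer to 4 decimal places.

For each component E[X²] = Var + (mean)², giving 1: 93.99; 2: 68.9033; 3: 224.72.
Overall E[X²] = 0.333333·93.99 + 0.333333·68.9033 + 0.333333·224.72 = 129.204.

129.2044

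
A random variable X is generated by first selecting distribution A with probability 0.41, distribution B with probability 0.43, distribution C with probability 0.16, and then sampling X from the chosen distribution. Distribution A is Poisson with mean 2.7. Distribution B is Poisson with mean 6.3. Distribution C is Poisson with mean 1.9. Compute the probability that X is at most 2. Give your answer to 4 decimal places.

Conditional on each component, P(X ≤ 2): A: 0.493624; B: 0.0498465; C: 0.70372.
By total probability, P(X ≤ 2) = 0.41·0.493624 + 0.43·0.0498465 + 0.16·0.70372 = 0.336415.

0.3364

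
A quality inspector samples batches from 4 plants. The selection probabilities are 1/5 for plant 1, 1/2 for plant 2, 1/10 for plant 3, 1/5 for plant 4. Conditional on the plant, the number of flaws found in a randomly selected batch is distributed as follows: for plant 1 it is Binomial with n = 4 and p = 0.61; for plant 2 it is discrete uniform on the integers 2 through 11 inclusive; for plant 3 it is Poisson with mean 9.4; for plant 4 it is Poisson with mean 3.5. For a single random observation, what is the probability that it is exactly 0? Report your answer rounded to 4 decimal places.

0.0107

Conditional on each plant, P(X = 0): 1: 0.0231344; 2: 0; 3: 8.27241e-05; 4: 0.0301974.
By total probability, P(X = 0) = 0.2·0.0231344 + 0.5·0 + 0.1·8.27241e-05 + 0.2·0.0301974 = 0.0106746.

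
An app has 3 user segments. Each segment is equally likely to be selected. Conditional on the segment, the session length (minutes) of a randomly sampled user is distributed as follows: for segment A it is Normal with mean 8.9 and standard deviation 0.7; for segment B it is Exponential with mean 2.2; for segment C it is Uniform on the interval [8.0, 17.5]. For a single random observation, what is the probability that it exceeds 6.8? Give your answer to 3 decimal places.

Conditional on each segment, P(X > 6.8): A: 0.99865; B: 0.0454606; C: 1.
By total probability, P(X > 6.8) = 0.333333·0.99865 + 0.333333·0.0454606 + 0.333333·1 = 0.68137.

0.681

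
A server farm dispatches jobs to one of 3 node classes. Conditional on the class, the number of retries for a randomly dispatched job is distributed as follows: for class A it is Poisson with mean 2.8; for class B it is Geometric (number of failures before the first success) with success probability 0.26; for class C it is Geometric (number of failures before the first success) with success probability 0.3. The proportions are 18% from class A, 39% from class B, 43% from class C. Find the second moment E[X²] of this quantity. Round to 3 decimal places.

15.029

For each component E[X²] = Var + (mean)², giving A: 10.64; B: 19.0473; C: 13.2222.
Overall E[X²] = 0.18·10.64 + 0.39·19.0473 + 0.43·13.2222 = 15.0292.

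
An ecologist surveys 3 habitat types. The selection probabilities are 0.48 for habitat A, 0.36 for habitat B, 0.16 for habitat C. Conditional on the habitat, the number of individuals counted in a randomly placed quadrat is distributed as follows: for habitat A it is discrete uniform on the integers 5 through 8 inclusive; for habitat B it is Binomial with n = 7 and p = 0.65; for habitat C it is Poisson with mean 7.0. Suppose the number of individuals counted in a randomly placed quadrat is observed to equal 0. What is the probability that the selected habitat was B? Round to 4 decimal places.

Likelihoods P(X=0 | ·): A: 0; B: 0.000643393; C: 0.000911882.
Posterior ∝ prior × likelihood. Numerator for B: 0.36·0.000643393 = 0.000231621.
Normalizing constant: 0.48·0 + 0.36·0.000643393 + 0.16·0.000911882 = 0.000377523.
P(B | observation) = 0.000231621 / 0.000377523 = 0.61353.

0.6135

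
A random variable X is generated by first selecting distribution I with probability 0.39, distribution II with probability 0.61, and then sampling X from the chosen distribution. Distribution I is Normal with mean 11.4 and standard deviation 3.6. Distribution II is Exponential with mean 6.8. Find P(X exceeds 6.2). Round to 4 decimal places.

Conditional on each component, P(X > 6.2): I: 0.925693; II: 0.401815.
By total probability, P(X > 6.2) = 0.39·0.925693 + 0.61·0.401815 = 0.606127.

0.6061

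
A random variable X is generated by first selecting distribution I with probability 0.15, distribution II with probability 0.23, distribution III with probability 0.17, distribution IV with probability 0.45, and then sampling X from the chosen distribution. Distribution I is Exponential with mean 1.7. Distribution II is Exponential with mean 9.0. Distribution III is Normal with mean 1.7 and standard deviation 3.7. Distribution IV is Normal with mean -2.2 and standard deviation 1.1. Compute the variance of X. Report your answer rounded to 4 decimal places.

Per component, I: μ=1.7, E[X²]=5.78; II: μ=9, E[X²]=162; III: μ=1.7, E[X²]=16.58; IV: μ=-2.2, E[X²]=6.05.
E[X] = 0.15·1.7 + 0.23·9 + 0.17·1.7 + 0.45·-2.2 = 1.624.
E[X²] = 0.15·5.78 + 0.23·162 + 0.17·16.58 + 0.45·6.05 = 43.6681.
Var(X) = E[X²] − (E[X])² = 43.6681 − 2.63738 = 41.0307.

41.0307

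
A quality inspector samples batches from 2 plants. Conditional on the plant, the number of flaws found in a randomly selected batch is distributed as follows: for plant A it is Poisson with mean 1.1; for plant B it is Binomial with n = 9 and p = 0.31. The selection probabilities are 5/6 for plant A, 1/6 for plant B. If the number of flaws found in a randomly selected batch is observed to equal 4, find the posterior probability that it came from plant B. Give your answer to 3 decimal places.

0.642

Likelihoods P(X=4 | ·): A: 0.0203065; B: 0.181996.
Posterior ∝ prior × likelihood. Numerator for B: 0.166667·0.181996 = 0.0303327.
Normalizing constant: 0.833333·0.0203065 + 0.166667·0.181996 = 0.0472548.
P(B | observation) = 0.0303327 / 0.0472548 = 0.641897.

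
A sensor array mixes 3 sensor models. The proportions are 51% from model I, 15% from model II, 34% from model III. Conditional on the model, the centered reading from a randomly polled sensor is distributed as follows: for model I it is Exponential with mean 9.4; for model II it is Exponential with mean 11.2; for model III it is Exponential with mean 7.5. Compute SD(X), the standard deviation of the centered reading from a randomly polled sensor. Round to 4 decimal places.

9.1966

Per component, I: μ=9.4, E[X²]=176.72; II: μ=11.2, E[X²]=250.88; III: μ=7.5, E[X²]=112.5.
E[X] = 0.51·9.4 + 0.15·11.2 + 0.34·7.5 = 9.024.
E[X²] = 0.51·176.72 + 0.15·250.88 + 0.34·112.5 = 166.009.
Var(X) = E[X²] − (E[X])² = 166.009 − 81.4326 = 84.5766.
SD(X) = √84.5766 = 9.19656.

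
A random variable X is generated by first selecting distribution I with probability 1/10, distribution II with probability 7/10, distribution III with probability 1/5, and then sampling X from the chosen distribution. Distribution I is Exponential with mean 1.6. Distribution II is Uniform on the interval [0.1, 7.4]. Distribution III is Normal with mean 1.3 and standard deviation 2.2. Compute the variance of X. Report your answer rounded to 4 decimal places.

Per component, I: μ=1.6, E[X²]=5.12; II: μ=3.75, E[X²]=18.5033; III: μ=1.3, E[X²]=6.53.
E[X] = 0.1·1.6 + 0.7·3.75 + 0.2·1.3 = 3.045.
E[X²] = 0.1·5.12 + 0.7·18.5033 + 0.2·6.53 = 14.7703.
Var(X) = E[X²] − (E[X])² = 14.7703 − 9.27202 = 5.49831.

5.4983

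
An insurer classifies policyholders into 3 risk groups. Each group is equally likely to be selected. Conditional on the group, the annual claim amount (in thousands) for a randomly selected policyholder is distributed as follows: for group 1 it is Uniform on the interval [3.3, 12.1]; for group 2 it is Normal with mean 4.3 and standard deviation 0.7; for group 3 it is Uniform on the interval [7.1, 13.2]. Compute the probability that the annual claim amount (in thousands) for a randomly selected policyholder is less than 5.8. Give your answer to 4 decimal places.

Conditional on each group, P(X < 5.8): 1: 0.284091; 2: 0.983938; 3: 0.
By total probability, P(X < 5.8) = 0.333333·0.284091 + 0.333333·0.983938 + 0.333333·0 = 0.422676.

0.4227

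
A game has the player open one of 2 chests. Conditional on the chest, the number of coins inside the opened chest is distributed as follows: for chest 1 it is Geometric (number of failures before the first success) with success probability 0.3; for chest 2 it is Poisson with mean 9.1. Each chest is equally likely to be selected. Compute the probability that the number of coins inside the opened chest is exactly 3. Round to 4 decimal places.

Conditional on each chest, P(X = 3): 1: 0.1029; 2: 0.0140247.
By total probability, P(X = 3) = 0.5·0.1029 + 0.5·0.0140247 = 0.0584623.

0.0585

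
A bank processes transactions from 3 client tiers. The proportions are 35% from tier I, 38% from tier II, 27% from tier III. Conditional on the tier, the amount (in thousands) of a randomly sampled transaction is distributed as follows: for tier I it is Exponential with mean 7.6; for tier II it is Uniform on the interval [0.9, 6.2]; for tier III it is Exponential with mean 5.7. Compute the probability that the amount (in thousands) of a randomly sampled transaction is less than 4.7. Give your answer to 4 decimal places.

Conditional on each tier, P(X < 4.7): I: 0.461206; II: 0.716981; III: 0.561573.
By total probability, P(X < 4.7) = 0.35·0.461206 + 0.38·0.716981 + 0.27·0.561573 = 0.585499.

0.5855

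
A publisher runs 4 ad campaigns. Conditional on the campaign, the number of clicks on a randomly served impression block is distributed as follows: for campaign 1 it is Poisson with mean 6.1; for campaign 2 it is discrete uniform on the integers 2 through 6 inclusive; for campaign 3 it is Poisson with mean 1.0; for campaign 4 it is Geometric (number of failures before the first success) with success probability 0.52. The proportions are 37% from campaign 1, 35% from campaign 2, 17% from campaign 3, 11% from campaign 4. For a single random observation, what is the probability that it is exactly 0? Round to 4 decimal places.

Conditional on each campaign, P(X = 0): 1: 0.00224287; 2: 0; 3: 0.367879; 4: 0.52.
By total probability, P(X = 0) = 0.37·0.00224287 + 0.35·0 + 0.17·0.367879 + 0.11·0.52 = 0.120569.

0.1206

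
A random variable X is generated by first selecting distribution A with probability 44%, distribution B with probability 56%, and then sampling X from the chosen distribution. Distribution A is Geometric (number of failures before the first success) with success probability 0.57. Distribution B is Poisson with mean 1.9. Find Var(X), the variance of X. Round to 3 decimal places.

Per component, A: μ=0.754386, E[X²]=1.89258; B: μ=1.9, E[X²]=5.51.
E[X] = 0.44·0.754386 + 0.56·1.9 = 1.39593.
E[X²] = 0.44·1.89258 + 0.56·5.51 = 3.91834.
Var(X) = E[X²] − (E[X])² = 3.91834 − 1.94862 = 1.96972.

1.970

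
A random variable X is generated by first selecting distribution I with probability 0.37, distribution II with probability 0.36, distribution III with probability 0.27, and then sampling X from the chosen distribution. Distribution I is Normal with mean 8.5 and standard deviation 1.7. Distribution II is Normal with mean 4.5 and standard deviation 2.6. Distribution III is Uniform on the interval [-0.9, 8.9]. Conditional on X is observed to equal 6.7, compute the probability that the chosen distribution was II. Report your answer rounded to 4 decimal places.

Likelihoods f(6.7 | ·): I: 0.133973; II: 0.107267; III: 0.102041.
Posterior ∝ prior × likelihood. Numerator for II: 0.36·0.107267 = 0.038616.
Normalizing constant: 0.37·0.133973 + 0.36·0.107267 + 0.27·0.102041 = 0.115737.
P(II | observation) = 0.038616 / 0.115737 = 0.333653.

0.3337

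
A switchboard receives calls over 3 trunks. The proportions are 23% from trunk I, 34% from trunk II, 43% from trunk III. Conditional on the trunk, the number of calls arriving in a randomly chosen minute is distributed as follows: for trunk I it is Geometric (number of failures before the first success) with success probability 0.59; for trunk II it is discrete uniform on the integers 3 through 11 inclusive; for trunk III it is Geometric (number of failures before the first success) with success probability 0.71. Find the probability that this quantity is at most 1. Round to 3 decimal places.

Conditional on each trunk, P(X ≤ 1): I: 0.8319; II: 0; III: 0.9159.
By total probability, P(X ≤ 1) = 0.23·0.8319 + 0.34·0 + 0.43·0.9159 = 0.585174.

0.585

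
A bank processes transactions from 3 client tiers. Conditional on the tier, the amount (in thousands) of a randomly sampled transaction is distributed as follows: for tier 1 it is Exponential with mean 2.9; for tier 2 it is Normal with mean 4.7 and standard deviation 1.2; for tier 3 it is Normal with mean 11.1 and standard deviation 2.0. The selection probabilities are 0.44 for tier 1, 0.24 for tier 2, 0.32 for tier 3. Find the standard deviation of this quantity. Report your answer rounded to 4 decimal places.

4.2757

Per component, 1: μ=2.9, E[X²]=16.82; 2: μ=4.7, E[X²]=23.53; 3: μ=11.1, E[X²]=127.21.
E[X] = 0.44·2.9 + 0.24·4.7 + 0.32·11.1 = 5.956.
E[X²] = 0.44·16.82 + 0.24·23.53 + 0.32·127.21 = 53.7552.
Var(X) = E[X²] − (E[X])² = 53.7552 − 35.4739 = 18.2813.
SD(X) = √18.2813 = 4.27566.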